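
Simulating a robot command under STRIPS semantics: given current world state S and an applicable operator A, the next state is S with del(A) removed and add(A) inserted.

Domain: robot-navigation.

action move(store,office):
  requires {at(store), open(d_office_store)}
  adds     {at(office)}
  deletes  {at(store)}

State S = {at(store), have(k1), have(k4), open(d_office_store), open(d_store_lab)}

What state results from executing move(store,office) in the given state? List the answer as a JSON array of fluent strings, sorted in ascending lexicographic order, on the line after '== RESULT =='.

Compute (S \ del) ∪ add:
  pre ⊆ S: {at(store), open(d_office_store)} ⊆ S  — applicable
  S \ del = {have(k1), have(k4), open(d_office_store), open(d_store_lab)}
  ∪ add   = {at(office), have(k1), have(k4), open(d_office_store), open(d_store_lab)}

== RESULT ==
["at(office)", "have(k1)", "have(k4)", "open(d_office_store)", "open(d_store_lab)"]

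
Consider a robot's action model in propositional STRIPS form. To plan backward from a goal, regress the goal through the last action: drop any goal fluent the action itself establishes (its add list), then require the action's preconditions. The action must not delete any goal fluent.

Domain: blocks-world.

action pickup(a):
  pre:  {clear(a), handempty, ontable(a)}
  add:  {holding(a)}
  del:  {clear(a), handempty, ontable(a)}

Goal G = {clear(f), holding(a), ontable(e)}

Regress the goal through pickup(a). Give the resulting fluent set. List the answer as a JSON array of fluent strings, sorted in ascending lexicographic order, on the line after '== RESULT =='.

Compute (G \ add) ∪ pre:
  G ∩ del = {}  (empty — regression defined)
  G \ add = {clear(f), holding(a), ontable(e)} \ {holding(a)} = {clear(f), ontable(e)}
  ∪ pre   = {clear(f), ontable(e)} ∪ {clear(a), handempty, ontable(a)}
          = {clear(a), clear(f), handempty, ontable(a), ontable(e)}

== RESULT ==
["clear(a)", "clear(f)", "handempty", "ontable(a)", "ontable(e)"]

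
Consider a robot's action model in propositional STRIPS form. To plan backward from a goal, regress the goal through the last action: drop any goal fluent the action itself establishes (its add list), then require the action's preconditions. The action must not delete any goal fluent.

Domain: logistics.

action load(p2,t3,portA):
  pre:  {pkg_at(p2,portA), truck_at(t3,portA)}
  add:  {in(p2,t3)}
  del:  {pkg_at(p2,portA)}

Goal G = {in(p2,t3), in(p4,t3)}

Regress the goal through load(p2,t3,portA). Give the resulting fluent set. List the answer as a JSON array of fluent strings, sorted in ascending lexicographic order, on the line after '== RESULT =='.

Compute (G \ add) ∪ pre:
  G ∩ del = {}  (empty — regression defined)
  G \ add = {in(p2,t3), in(p4,t3)} \ {in(p2,t3)} = {in(p4,t3)}
  ∪ pre   = {in(p4,t3)} ∪ {pkg_at(p2,portA), truck_at(t3,portA)}
          = {in(p4,t3), pkg_at(p2,portA), truck_at(t3,portA)}

== RESULT ==
["in(p4,t3)", "pkg_at(p2,portA)", "truck_at(t3,portA)"]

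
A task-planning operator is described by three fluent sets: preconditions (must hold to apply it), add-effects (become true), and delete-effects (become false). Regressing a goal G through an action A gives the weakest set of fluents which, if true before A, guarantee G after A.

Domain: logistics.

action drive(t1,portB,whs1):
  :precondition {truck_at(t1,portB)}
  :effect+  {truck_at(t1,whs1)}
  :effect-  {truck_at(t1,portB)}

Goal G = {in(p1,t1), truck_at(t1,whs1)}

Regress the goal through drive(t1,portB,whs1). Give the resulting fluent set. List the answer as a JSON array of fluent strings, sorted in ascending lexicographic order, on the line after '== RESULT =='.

Regress:
  G ∩ del = {}  (empty — regression defined)
  G \ add = {in(p1,t1), truck_at(t1,whs1)} \ {truck_at(t1,whs1)} = {in(p1,t1)}
  ∪ pre   = {in(p1,t1)} ∪ {truck_at(t1,portB)}
          = {in(p1,t1), truck_at(t1,portB)}

== RESULT ==
["in(p1,t1)", "truck_at(t1,portB)"]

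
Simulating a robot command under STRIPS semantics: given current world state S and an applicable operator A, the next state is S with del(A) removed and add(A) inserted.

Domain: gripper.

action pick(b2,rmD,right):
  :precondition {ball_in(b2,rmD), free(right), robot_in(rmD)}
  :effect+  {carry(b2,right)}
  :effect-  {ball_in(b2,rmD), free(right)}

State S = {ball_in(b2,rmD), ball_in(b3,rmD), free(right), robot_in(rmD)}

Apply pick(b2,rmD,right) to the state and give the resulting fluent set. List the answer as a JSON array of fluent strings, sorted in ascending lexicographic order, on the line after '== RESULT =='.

Progress:
  pre ⊆ S: {ball_in(b2,rmD), free(right), robot_in(rmD)} ⊆ S  — applicable
  S \ del = {ball_in(b3,rmD), robot_in(rmD)}
  ∪ add   = {ball_in(b3,rmD), carry(b2,right), robot_in(rmD)}

== RESULT ==
["ball_in(b3,rmD)", "carry(b2,right)", "robot_in(rmD)"]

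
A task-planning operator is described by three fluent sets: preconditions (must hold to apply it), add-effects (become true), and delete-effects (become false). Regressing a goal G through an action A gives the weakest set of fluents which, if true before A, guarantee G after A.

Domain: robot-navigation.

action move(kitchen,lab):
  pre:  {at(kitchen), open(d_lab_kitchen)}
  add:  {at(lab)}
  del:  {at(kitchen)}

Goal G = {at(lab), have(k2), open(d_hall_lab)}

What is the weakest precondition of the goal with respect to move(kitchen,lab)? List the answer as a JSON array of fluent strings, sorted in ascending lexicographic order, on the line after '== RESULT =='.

Compute (G \ add) ∪ pre:
  G ∩ del = {}  (empty — regression defined)
  G \ add = {at(lab), have(k2), open(d_hall_lab)} \ {at(lab)} = {have(k2), open(d_hall_lab)}
  ∪ pre   = {have(k2), open(d_hall_lab)} ∪ {at(kitchen), open(d_lab_kitchen)}
          = {at(kitchen), have(k2), open(d_hall_lab), open(d_lab_kitchen)}

== RESULT ==
["at(kitchen)", "have(k2)", "open(d_hall_lab)", "open(d_lab_kitchen)"]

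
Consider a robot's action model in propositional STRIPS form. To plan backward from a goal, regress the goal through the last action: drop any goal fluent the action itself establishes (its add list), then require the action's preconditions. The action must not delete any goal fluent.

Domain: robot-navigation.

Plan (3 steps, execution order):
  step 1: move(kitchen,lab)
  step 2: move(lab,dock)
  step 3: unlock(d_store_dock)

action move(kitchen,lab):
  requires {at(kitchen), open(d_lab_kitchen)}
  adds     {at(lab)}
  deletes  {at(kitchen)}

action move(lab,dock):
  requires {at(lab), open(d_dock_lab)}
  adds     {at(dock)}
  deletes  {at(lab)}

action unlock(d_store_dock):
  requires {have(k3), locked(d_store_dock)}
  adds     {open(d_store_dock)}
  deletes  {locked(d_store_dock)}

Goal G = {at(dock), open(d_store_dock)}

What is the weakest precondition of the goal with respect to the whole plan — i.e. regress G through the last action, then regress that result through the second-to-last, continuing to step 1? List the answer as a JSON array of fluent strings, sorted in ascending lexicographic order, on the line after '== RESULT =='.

Work backward from the goal:
  through step 3 (unlock(d_store_dock)): drop {open(d_store_dock)}, keep {at(dock)}, require {have(k3), locked(d_store_dock)}
    → {at(dock), have(k3), locked(d_store_dock)}
  through step 2 (move(lab,dock)): drop {at(dock)}, keep {have(k3), locked(d_store_dock)}, require {at(lab), open(d_dock_lab)}
    → {at(lab), have(k3), locked(d_store_dock), open(d_dock_lab)}
  through step 1 (move(kitchen,lab)): drop {at(lab)}, keep {have(k3), locked(d_store_dock), open(d_dock_lab)}, require {at(kitchen), open(d_lab_kitchen)}
    → {at(kitchen), have(k3), locked(d_store_dock), open(d_dock_lab), open(d_lab_kitchen)}

== RESULT ==
["at(kitchen)", "have(k3)", "locked(d_store_dock)", "open(d_dock_lab)", "open(d_lab_kitchen)"]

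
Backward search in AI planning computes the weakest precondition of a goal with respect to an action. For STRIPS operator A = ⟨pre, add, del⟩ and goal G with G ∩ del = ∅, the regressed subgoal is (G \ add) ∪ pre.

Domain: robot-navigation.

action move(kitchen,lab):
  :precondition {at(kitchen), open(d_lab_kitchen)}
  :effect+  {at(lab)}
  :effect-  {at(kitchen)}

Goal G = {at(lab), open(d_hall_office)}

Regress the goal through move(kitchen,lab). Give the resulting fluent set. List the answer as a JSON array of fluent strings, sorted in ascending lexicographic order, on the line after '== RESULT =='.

Compute (G \ add) ∪ pre:
  G ∩ del = {}  (empty — regression defined)
  G \ add = {at(lab), open(d_hall_office)} \ {at(lab)} = {open(d_hall_office)}
  ∪ pre   = {open(d_hall_office)} ∪ {at(kitchen), open(d_lab_kitchen)}
          = {at(kitchen), open(d_hall_office), open(d_lab_kitchen)}

== RESULT ==
["at(kitchen)", "open(d_hall_office)", "open(d_lab_kitchen)"]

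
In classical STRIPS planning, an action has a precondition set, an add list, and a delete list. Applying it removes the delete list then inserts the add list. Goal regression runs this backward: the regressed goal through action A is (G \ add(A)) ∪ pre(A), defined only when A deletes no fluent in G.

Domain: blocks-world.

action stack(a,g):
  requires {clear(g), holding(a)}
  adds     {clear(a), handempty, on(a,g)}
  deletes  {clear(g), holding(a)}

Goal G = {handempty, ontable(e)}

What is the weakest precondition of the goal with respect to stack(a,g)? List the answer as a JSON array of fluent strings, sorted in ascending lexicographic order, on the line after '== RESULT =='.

Regress:
  G ∩ del = {}  (empty — regression defined)
  G \ add = {handempty, ontable(e)} \ {clear(a), handempty, on(a,g)} = {ontable(e)}
  ∪ pre   = {ontable(e)} ∪ {clear(g), holding(a)}
          = {clear(g), holding(a), ontable(e)}

== RESULT ==
["clear(g)", "holding(a)", "ontable(e)"]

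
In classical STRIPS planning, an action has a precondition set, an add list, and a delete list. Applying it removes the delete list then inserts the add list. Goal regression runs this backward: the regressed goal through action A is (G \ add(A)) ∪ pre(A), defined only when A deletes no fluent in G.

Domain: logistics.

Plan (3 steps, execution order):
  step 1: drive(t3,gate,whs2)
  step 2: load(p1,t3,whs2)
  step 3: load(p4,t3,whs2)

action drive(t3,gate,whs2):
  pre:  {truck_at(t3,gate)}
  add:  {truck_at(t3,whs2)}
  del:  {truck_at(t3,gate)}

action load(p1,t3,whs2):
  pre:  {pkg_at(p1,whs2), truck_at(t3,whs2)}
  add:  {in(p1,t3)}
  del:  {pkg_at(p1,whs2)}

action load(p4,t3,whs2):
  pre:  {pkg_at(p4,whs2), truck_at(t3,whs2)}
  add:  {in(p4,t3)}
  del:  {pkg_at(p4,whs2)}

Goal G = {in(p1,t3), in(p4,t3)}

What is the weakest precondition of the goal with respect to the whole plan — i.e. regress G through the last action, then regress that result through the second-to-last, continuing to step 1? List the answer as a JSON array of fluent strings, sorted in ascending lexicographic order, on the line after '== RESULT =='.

Regress step by step:
  through step 3 (load(p4,t3,whs2)): drop {in(p4,t3)}, keep {in(p1,t3)}, require {pkg_at(p4,whs2), truck_at(t3,whs2)}
    → {in(p1,t3), pkg_at(p4,whs2), truck_at(t3,whs2)}
  through step 2 (load(p1,t3,whs2)): drop {in(p1,t3)}, keep {pkg_at(p4,whs2), truck_at(t3,whs2)}, require {pkg_at(p1,whs2), truck_at(t3,whs2)}
    → {pkg_at(p1,whs2), pkg_at(p4,whs2), truck_at(t3,whs2)}
  through step 1 (drive(t3,gate,whs2)): drop {truck_at(t3,whs2)}, keep {pkg_at(p1,whs2), pkg_at(p4,whs2)}, require {truck_at(t3,gate)}
    → {pkg_at(p1,whs2), pkg_at(p4,whs2), truck_at(t3,gate)}

== RESULT ==
["pkg_at(p1,whs2)", "pkg_at(p4,whs2)", "truck_at(t3,gate)"]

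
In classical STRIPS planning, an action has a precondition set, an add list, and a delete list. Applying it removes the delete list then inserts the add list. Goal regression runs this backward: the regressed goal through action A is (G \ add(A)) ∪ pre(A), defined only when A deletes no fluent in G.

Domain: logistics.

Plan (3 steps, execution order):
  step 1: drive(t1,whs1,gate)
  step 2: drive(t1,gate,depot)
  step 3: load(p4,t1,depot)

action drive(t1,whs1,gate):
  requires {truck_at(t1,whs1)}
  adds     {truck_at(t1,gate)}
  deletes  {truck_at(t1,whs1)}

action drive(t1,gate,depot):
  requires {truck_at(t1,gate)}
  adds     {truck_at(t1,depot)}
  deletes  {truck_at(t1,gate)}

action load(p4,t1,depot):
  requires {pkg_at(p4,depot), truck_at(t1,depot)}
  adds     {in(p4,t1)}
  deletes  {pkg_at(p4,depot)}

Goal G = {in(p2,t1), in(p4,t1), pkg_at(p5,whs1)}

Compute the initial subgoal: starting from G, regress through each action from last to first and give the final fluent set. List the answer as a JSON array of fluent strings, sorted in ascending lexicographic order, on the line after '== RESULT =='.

Regress step by step:
  through step 3 (load(p4,t1,depot)): drop {in(p4,t1)}, keep {in(p2,t1), pkg_at(p5,whs1)}, require {pkg_at(p4,depot), truck_at(t1,depot)}
    → {in(p2,t1), pkg_at(p4,depot), pkg_at(p5,whs1), truck_at(t1,depot)}
  through step 2 (drive(t1,gate,depot)): drop {truck_at(t1,depot)}, keep {in(p2,t1), pkg_at(p4,depot), pkg_at(p5,whs1)}, require {truck_at(t1,gate)}
    → {in(p2,t1), pkg_at(p4,depot), pkg_at(p5,whs1), truck_at(t1,gate)}
  through step 1 (drive(t1,whs1,gate)): drop {truck_at(t1,gate)}, keep {in(p2,t1), pkg_at(p4,depot), pkg_at(p5,whs1)}, require {truck_at(t1,whs1)}
    → {in(p2,t1), pkg_at(p4,depot), pkg_at(p5,whs1), truck_at(t1,whs1)}

== RESULT ==
["in(p2,t1)", "pkg_at(p4,depot)", "pkg_at(p5,whs1)", "truck_at(t1,whs1)"]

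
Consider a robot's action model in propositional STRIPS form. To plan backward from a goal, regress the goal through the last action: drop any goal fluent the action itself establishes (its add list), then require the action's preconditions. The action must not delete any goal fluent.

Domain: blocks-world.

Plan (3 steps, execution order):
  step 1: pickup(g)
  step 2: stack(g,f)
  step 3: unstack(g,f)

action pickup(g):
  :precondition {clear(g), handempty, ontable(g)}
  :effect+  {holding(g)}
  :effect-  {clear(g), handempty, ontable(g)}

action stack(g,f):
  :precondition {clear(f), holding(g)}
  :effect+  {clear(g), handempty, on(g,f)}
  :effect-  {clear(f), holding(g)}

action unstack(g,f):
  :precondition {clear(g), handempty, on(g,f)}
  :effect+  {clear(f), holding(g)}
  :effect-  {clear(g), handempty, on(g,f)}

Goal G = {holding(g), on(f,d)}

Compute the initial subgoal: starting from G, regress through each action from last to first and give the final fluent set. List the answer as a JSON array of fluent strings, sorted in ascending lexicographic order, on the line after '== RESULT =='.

Regress step by step:
  through step 3 (unstack(g,f)): drop {holding(g)}, keep {on(f,d)}, require {clear(g), handempty, on(g,f)}
    → {clear(g), handempty, on(f,d), on(g,f)}
  through step 2 (stack(g,f)): drop {clear(g), handempty, on(g,f)}, keep {on(f,d)}, require {clear(f), holding(g)}
    → {clear(f), holding(g), on(f,d)}
  through step 1 (pickup(g)): drop {holding(g)}, keep {clear(f), on(f,d)}, require {clear(g), handempty, ontable(g)}
    → {clear(f), clear(g), handempty, on(f,d), ontable(g)}

== RESULT ==
["clear(f)", "clear(g)", "handempty", "on(f,d)", "ontable(g)"]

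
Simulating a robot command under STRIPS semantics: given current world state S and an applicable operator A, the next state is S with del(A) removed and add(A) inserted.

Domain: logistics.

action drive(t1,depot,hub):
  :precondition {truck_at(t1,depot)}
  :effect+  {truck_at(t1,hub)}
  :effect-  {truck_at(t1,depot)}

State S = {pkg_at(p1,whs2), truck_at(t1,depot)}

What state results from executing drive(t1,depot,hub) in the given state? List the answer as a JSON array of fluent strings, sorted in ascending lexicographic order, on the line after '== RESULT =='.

Compute (S \ del) ∪ add:
  pre ⊆ S: {truck_at(t1,depot)} ⊆ S  — applicable
  S \ del = {pkg_at(p1,whs2)}
  ∪ add   = {pkg_at(p1,whs2), truck_at(t1,hub)}

== RESULT ==
["pkg_at(p1,whs2)", "truck_at(t1,hub)"]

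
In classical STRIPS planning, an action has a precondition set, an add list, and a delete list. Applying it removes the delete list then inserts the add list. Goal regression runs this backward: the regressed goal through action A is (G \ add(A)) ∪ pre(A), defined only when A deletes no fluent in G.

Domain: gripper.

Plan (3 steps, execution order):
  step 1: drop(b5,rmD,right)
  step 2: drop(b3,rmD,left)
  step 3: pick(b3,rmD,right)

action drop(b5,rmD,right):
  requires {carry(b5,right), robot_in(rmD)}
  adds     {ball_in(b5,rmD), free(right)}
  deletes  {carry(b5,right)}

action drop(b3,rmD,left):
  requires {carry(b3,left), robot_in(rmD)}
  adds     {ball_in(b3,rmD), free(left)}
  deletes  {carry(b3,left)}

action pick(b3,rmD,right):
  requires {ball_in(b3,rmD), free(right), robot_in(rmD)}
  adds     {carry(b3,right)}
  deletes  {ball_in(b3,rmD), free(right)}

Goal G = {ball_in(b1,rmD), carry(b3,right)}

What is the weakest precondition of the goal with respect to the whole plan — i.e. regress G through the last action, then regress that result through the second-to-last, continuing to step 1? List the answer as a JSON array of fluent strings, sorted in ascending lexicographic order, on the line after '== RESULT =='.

Regress step by step:
  through step 3 (pick(b3,rmD,right)): drop {carry(b3,right)}, keep {ball_in(b1,rmD)}, require {ball_in(b3,rmD), free(right), robot_in(rmD)}
    → {ball_in(b1,rmD), ball_in(b3,rmD), free(right), robot_in(rmD)}
  through step 2 (drop(b3,rmD,left)): drop {ball_in(b3,rmD)}, keep {ball_in(b1,rmD), free(right), robot_in(rmD)}, require {carry(b3,left), robot_in(rmD)}
    → {ball_in(b1,rmD), carry(b3,left), free(right), robot_in(rmD)}
  through step 1 (drop(b5,rmD,right)): drop {free(right)}, keep {ball_in(b1,rmD), carry(b3,left), robot_in(rmD)}, require {carry(b5,right), robot_in(rmD)}
    → {ball_in(b1,rmD), carry(b3,left), carry(b5,right), robot_in(rmD)}

== RESULT ==
["ball_in(b1,rmD)", "carry(b3,left)", "carry(b5,right)", "robot_in(rmD)"]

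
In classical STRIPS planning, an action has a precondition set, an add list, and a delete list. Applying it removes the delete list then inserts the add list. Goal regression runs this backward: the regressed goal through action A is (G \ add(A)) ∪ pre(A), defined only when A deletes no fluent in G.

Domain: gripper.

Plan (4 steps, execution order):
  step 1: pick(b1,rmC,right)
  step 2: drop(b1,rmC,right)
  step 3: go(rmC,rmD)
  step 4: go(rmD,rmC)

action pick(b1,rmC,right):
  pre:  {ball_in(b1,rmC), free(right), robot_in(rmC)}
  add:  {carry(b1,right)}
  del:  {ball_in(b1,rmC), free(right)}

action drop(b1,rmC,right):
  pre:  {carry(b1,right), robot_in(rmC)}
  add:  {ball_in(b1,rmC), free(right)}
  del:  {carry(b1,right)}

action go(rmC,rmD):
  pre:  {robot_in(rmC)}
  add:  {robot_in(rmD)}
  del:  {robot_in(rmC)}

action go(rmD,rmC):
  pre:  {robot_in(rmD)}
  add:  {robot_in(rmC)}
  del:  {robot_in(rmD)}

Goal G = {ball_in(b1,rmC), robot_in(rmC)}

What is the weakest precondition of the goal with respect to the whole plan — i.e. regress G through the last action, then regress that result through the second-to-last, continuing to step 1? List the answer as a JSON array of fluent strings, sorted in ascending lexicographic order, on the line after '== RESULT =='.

Regress step by step:
  through step 4 (go(rmD,rmC)): drop {robot_in(rmC)}, keep {ball_in(b1,rmC)}, require {robot_in(rmD)}
    → {ball_in(b1,rmC), robot_in(rmD)}
  through step 3 (go(rmC,rmD)): drop {robot_in(rmD)}, keep {ball_in(b1,rmC)}, require {robot_in(rmC)}
    → {ball_in(b1,rmC), robot_in(rmC)}
  through step 2 (drop(b1,rmC,right)): drop {ball_in(b1,rmC)}, keep {robot_in(rmC)}, require {carry(b1,right), robot_in(rmC)}
    → {carry(b1,right), robot_in(rmC)}
  through step 1 (pick(b1,rmC,right)): drop {carry(b1,right)}, keep {robot_in(rmC)}, require {ball_in(b1,rmC), free(right), robot_in(rmC)}
    → {ball_in(b1,rmC), free(right), robot_in(rmC)}

== RESULT ==
["ball_in(b1,rmC)", "free(right)", "robot_in(rmC)"]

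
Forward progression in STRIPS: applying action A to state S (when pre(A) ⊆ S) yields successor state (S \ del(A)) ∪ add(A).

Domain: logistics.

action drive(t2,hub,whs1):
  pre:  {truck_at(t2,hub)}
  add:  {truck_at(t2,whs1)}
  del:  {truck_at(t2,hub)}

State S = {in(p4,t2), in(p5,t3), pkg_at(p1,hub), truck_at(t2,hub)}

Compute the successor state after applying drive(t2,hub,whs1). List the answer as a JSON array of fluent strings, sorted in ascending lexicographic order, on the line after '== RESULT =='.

Compute (S \ del) ∪ add:
  pre ⊆ S: {truck_at(t2,hub)} ⊆ S  — applicable
  S \ del = {in(p4,t2), in(p5,t3), pkg_at(p1,hub)}
  ∪ add   = {in(p4,t2), in(p5,t3), pkg_at(p1,hub), truck_at(t2,whs1)}

== RESULT ==
["in(p4,t2)", "in(p5,t3)", "pkg_at(p1,hub)", "truck_at(t2,whs1)"]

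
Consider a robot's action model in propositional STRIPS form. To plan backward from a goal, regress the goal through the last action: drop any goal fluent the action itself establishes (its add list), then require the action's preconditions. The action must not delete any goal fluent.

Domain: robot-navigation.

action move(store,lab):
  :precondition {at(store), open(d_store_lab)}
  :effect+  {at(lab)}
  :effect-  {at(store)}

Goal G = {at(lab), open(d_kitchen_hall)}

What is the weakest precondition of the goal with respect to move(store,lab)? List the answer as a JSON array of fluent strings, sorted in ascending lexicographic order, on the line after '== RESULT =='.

Regress:
  G ∩ del = {}  (empty — regression defined)
  G \ add = {at(lab), open(d_kitchen_hall)} \ {at(lab)} = {open(d_kitchen_hall)}
  ∪ pre   = {open(d_kitchen_hall)} ∪ {at(store), open(d_store_lab)}
          = {at(store), open(d_kitchen_hall), open(d_store_lab)}

== RESULT ==
["at(store)", "open(d_kitchen_hall)", "open(d_store_lab)"]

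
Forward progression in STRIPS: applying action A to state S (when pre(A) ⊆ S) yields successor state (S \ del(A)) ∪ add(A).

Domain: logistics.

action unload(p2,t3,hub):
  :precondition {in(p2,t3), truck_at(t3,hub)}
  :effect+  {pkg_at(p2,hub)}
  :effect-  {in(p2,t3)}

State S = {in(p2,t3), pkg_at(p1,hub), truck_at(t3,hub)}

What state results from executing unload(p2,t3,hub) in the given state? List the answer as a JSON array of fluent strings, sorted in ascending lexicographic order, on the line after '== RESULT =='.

Compute (S \ del) ∪ add:
  pre ⊆ S: {in(p2,t3), truck_at(t3,hub)} ⊆ S  — applicable
  S \ del = {pkg_at(p1,hub), truck_at(t3,hub)}
  ∪ add   = {pkg_at(p1,hub), pkg_at(p2,hub), truck_at(t3,hub)}

== RESULT ==
["pkg_at(p1,hub)", "pkg_at(p2,hub)", "truck_at(t3,hub)"]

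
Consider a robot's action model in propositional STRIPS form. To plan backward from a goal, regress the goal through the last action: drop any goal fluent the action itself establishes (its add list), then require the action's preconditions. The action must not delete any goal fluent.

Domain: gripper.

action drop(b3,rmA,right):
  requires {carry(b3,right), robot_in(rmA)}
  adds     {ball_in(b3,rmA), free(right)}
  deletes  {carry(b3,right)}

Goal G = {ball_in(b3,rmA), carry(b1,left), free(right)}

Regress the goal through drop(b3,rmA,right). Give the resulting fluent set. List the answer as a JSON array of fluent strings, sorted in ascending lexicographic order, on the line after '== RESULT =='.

Regress:
  G ∩ del = {}  (empty — regression defined)
  G \ add = {ball_in(b3,rmA), carry(b1,left), free(right)} \ {ball_in(b3,rmA), free(right)} = {carry(b1,left)}
  ∪ pre   = {carry(b1,left)} ∪ {carry(b3,right), robot_in(rmA)}
          = {carry(b1,left), carry(b3,right), robot_in(rmA)}

== RESULT ==
["carry(b1,left)", "carry(b3,right)", "robot_in(rmA)"]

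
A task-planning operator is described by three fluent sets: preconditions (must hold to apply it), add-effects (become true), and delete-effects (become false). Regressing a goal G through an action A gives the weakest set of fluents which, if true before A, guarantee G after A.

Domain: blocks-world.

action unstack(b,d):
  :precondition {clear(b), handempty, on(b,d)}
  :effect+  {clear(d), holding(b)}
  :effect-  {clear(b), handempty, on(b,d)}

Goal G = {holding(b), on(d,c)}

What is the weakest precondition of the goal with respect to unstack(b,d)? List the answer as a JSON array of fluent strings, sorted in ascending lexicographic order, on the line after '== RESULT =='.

Compute (G \ add) ∪ pre:
  G ∩ del = {}  (empty — regression defined)
  G \ add = {holding(b), on(d,c)} \ {clear(d), holding(b)} = {on(d,c)}
  ∪ pre   = {on(d,c)} ∪ {clear(b), handempty, on(b,d)}
          = {clear(b), handempty, on(b,d), on(d,c)}

== RESULT ==
["clear(b)", "handempty", "on(b,d)", "on(d,c)"]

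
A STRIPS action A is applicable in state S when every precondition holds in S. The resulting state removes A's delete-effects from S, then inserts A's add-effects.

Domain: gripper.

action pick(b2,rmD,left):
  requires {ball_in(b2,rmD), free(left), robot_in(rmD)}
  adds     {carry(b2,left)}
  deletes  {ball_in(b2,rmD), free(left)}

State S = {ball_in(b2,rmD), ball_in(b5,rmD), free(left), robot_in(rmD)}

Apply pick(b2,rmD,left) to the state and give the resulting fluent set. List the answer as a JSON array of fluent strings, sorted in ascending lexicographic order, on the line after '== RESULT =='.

Compute (S \ del) ∪ add:
  pre ⊆ S: {ball_in(b2,rmD), free(left), robot_in(rmD)} ⊆ S  — applicable
  S \ del = {ball_in(b5,rmD), robot_in(rmD)}
  ∪ add   = {ball_in(b5,rmD), carry(b2,left), robot_in(rmD)}

== RESULT ==
["ball_in(b5,rmD)", "carry(b2,left)", "robot_in(rmD)"]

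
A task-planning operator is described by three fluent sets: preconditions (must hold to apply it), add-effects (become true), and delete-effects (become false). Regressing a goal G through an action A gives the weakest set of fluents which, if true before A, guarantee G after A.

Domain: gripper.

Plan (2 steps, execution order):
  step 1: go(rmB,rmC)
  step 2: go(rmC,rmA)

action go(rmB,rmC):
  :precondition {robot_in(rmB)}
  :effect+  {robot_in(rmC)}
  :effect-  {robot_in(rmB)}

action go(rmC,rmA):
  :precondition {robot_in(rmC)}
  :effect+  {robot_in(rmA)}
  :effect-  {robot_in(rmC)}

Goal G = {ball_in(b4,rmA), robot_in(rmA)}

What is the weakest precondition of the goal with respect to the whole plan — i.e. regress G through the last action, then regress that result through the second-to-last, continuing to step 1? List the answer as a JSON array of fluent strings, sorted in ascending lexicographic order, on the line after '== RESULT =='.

Work backward from the goal:
  through step 2 (go(rmC,rmA)): drop {robot_in(rmA)}, keep {ball_in(b4,rmA)}, require {robot_in(rmC)}
    → {ball_in(b4,rmA), robot_in(rmC)}
  through step 1 (go(rmB,rmC)): drop {robot_in(rmC)}, keep {ball_in(b4,rmA)}, require {robot_in(rmB)}
    → {ball_in(b4,rmA), robot_in(rmB)}

== RESULT ==
["ball_in(b4,rmA)", "robot_in(rmB)"]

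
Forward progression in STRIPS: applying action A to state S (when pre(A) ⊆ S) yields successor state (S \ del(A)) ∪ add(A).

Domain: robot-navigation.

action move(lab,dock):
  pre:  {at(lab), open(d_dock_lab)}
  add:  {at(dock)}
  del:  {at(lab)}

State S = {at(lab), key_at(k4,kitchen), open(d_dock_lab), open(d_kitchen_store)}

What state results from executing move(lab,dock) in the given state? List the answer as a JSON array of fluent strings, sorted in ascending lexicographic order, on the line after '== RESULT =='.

Progress:
  pre ⊆ S: {at(lab), open(d_dock_lab)} ⊆ S  — applicable
  S \ del = {key_at(k4,kitchen), open(d_dock_lab), open(d_kitchen_store)}
  ∪ add   = {at(dock), key_at(k4,kitchen), open(d_dock_lab), open(d_kitchen_store)}

== RESULT ==
["at(dock)", "key_at(k4,kitchen)", "open(d_dock_lab)", "open(d_kitchen_store)"]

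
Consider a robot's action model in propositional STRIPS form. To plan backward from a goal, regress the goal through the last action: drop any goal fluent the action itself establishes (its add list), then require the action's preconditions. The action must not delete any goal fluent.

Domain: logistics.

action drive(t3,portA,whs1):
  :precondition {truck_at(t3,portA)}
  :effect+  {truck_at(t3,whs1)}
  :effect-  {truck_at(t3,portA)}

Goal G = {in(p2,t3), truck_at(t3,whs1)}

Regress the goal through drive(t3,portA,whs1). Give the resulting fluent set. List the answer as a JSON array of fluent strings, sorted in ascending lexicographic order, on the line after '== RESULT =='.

Regress:
  G ∩ del = {}  (empty — regression defined)
  G \ add = {in(p2,t3), truck_at(t3,whs1)} \ {truck_at(t3,whs1)} = {in(p2,t3)}
  ∪ pre   = {in(p2,t3)} ∪ {truck_at(t3,portA)}
          = {in(p2,t3), truck_at(t3,portA)}

== RESULT ==
["in(p2,t3)", "truck_at(t3,portA)"]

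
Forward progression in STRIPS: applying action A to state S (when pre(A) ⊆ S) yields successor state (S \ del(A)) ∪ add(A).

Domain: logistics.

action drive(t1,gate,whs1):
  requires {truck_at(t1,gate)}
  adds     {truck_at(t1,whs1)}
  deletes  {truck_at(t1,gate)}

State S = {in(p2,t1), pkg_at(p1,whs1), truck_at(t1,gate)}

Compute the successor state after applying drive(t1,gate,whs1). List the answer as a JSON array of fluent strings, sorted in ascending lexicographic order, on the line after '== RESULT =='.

Compute (S \ del) ∪ add:
  pre ⊆ S: {truck_at(t1,gate)} ⊆ S  — applicable
  S \ del = {in(p2,t1), pkg_at(p1,whs1)}
  ∪ add   = {in(p2,t1), pkg_at(p1,whs1), truck_at(t1,whs1)}

== RESULT ==
["in(p2,t1)", "pkg_at(p1,whs1)", "truck_at(t1,whs1)"]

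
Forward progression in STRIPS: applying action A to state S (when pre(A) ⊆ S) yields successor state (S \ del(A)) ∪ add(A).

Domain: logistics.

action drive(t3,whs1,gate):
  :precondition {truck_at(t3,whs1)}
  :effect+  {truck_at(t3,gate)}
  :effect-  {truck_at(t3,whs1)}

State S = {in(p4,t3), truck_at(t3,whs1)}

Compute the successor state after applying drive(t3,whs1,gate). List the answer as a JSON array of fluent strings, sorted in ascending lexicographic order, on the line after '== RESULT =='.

Progress:
  pre ⊆ S: {truck_at(t3,whs1)} ⊆ S  — applicable
  S \ del = {in(p4,t3)}
  ∪ add   = {in(p4,t3), truck_at(t3,gate)}

== RESULT ==
["in(p4,t3)", "truck_at(t3,gate)"]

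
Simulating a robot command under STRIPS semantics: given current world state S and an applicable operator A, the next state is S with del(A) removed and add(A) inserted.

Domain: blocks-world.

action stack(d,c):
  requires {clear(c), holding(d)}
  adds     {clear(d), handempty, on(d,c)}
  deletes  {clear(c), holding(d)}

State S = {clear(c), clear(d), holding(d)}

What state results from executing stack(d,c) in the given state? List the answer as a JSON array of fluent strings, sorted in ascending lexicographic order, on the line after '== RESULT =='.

Progress:
  pre ⊆ S: {clear(c), holding(d)} ⊆ S  — applicable
  S \ del = {clear(d)}
  ∪ add   = {clear(d), handempty, on(d,c)}

== RESULT ==
["clear(d)", "handempty", "on(d,c)"]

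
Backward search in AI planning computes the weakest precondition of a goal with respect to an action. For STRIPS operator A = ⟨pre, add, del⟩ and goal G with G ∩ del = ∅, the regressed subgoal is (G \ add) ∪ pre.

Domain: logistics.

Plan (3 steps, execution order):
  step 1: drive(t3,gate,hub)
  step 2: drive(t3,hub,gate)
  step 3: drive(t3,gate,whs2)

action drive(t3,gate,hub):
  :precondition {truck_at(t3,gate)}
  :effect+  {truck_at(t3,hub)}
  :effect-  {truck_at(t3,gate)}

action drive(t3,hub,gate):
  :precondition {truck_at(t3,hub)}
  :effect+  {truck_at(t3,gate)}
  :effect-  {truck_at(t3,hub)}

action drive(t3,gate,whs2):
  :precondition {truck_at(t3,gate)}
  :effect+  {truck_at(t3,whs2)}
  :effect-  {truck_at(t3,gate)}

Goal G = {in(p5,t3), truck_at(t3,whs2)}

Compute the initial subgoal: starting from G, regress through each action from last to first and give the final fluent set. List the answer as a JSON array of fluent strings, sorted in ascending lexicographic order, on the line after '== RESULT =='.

Work backward from the goal:
  through step 3 (drive(t3,gate,whs2)): drop {truck_at(t3,whs2)}, keep {in(p5,t3)}, require {truck_at(t3,gate)}
    → {in(p5,t3), truck_at(t3,gate)}
  through step 2 (drive(t3,hub,gate)): drop {truck_at(t3,gate)}, keep {in(p5,t3)}, require {truck_at(t3,hub)}
    → {in(p5,t3), truck_at(t3,hub)}
  through step 1 (drive(t3,gate,hub)): drop {truck_at(t3,hub)}, keep {in(p5,t3)}, require {truck_at(t3,gate)}
    → {in(p5,t3), truck_at(t3,gate)}

== RESULT ==
["in(p5,t3)", "truck_at(t3,gate)"]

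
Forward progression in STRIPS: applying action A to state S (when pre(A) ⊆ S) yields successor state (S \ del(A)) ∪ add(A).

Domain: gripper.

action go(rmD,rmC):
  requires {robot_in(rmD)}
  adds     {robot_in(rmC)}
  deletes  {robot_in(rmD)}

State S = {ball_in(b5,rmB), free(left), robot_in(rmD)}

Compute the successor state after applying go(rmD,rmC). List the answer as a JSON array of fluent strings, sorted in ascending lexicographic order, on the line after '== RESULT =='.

Compute (S \ del) ∪ add:
  pre ⊆ S: {robot_in(rmD)} ⊆ S  — applicable
  S \ del = {ball_in(b5,rmB), free(left)}
  ∪ add   = {ball_in(b5,rmB), free(left), robot_in(rmC)}

== RESULT ==
["ball_in(b5,rmB)", "free(left)", "robot_in(rmC)"]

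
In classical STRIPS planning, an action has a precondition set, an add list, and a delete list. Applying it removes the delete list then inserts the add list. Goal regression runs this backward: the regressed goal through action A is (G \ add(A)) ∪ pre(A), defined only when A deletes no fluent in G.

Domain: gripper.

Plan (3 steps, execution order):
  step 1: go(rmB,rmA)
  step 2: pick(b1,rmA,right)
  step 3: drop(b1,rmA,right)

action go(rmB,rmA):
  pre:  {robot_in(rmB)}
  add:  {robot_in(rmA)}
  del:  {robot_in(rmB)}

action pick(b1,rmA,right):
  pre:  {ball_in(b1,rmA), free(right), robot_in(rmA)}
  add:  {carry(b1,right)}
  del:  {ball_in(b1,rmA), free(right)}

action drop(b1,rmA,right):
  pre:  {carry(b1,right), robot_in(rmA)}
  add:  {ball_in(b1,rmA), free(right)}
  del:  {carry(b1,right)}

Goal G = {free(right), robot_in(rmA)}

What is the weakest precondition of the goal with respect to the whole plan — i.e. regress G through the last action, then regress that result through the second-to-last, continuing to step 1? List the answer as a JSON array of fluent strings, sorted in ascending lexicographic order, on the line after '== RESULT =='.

Regress step by step:
  through step 3 (drop(b1,rmA,right)): drop {free(right)}, keep {robot_in(rmA)}, require {carry(b1,right), robot_in(rmA)}
    → {carry(b1,right), robot_in(rmA)}
  through step 2 (pick(b1,rmA,right)): drop {carry(b1,right)}, keep {robot_in(rmA)}, require {ball_in(b1,rmA), free(right), robot_in(rmA)}
    → {ball_in(b1,rmA), free(right), robot_in(rmA)}
  through step 1 (go(rmB,rmA)): drop {robot_in(rmA)}, keep {ball_in(b1,rmA), free(right)}, require {robot_in(rmB)}
    → {ball_in(b1,rmA), free(right), robot_in(rmB)}

== RESULT ==
["ball_in(b1,rmA)", "free(right)", "robot_in(rmB)"]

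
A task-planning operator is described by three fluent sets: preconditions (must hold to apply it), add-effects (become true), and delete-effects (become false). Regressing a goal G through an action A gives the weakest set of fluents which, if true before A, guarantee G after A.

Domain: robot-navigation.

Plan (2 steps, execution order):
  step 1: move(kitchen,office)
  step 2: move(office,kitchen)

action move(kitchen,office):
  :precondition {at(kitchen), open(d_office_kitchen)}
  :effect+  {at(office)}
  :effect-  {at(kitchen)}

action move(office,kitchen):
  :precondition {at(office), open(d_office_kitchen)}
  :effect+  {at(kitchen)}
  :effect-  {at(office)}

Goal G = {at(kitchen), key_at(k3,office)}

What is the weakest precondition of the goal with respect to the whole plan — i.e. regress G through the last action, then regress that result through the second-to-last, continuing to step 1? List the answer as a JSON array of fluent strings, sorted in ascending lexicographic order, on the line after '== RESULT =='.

Work backward from the goal:
  through step 2 (move(office,kitchen)): drop {at(kitchen)}, keep {key_at(k3,office)}, require {at(office), open(d_office_kitchen)}
    → {at(office), key_at(k3,office), open(d_office_kitchen)}
  through step 1 (move(kitchen,office)): drop {at(office)}, keep {key_at(k3,office), open(d_office_kitchen)}, require {at(kitchen), open(d_office_kitchen)}
    → {at(kitchen), key_at(k3,office), open(d_office_kitchen)}

== RESULT ==
["at(kitchen)", "key_at(k3,office)", "open(d_office_kitchen)"]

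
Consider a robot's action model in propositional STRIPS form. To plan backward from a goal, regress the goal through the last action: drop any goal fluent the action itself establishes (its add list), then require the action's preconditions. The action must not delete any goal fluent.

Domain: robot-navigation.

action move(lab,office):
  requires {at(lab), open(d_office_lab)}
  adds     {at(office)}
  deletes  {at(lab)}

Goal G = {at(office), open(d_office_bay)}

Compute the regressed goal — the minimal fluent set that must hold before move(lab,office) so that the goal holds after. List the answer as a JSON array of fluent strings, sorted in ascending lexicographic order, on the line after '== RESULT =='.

Regress:
  G ∩ del = {}  (empty — regression defined)
  G \ add = {at(office), open(d_office_bay)} \ {at(office)} = {open(d_office_bay)}
  ∪ pre   = {open(d_office_bay)} ∪ {at(lab), open(d_office_lab)}
          = {at(lab), open(d_office_bay), open(d_office_lab)}

== RESULT ==
["at(lab)", "open(d_office_bay)", "open(d_office_lab)"]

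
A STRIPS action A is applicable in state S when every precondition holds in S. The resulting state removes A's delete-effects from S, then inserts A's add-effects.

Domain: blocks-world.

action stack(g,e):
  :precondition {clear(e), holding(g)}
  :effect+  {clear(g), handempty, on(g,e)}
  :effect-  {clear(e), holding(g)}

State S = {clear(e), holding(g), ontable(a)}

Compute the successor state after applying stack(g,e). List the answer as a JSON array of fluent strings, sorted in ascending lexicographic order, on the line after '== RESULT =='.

Progress:
  pre ⊆ S: {clear(e), holding(g)} ⊆ S  — applicable
  S \ del = {ontable(a)}
  ∪ add   = {clear(g), handempty, on(g,e), ontable(a)}

== RESULT ==
["clear(g)", "handempty", "on(g,e)", "ontable(a)"]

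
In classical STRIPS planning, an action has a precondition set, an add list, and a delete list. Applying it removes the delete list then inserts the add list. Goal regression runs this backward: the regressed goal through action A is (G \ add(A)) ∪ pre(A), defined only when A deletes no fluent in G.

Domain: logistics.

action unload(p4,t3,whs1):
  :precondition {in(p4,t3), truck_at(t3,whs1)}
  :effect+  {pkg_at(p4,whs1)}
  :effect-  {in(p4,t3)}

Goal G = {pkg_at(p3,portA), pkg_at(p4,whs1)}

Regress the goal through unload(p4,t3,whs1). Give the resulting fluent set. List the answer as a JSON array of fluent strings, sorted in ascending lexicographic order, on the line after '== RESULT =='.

Regress:
  G ∩ del = {}  (empty — regression defined)
  G \ add = {pkg_at(p3,portA), pkg_at(p4,whs1)} \ {pkg_at(p4,whs1)} = {pkg_at(p3,portA)}
  ∪ pre   = {pkg_at(p3,portA)} ∪ {in(p4,t3), truck_at(t3,whs1)}
          = {in(p4,t3), pkg_at(p3,portA), truck_at(t3,whs1)}

== RESULT ==
["in(p4,t3)", "pkg_at(p3,portA)", "truck_at(t3,whs1)"]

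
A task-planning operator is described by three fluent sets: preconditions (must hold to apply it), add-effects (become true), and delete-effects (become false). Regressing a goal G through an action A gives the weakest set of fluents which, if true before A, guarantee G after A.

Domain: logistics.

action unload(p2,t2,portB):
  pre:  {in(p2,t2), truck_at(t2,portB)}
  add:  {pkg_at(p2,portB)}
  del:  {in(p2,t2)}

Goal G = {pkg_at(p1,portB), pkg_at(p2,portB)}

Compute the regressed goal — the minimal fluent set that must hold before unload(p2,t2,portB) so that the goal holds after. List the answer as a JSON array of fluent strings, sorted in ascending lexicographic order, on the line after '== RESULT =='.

Compute (G \ add) ∪ pre:
  G ∩ del = {}  (empty — regression defined)
  G \ add = {pkg_at(p1,portB), pkg_at(p2,portB)} \ {pkg_at(p2,portB)} = {pkg_at(p1,portB)}
  ∪ pre   = {pkg_at(p1,portB)} ∪ {in(p2,t2), truck_at(t2,portB)}
          = {in(p2,t2), pkg_at(p1,portB), truck_at(t2,portB)}

== RESULT ==
["in(p2,t2)", "pkg_at(p1,portB)", "truck_at(t2,portB)"]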